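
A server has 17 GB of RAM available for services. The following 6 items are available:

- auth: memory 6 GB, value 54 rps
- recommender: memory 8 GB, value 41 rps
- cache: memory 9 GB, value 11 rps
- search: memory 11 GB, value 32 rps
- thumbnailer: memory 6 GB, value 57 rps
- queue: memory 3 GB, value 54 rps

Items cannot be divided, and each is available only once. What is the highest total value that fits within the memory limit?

165 rps

This is a 0/1 knapsack; check combinations near the capacity.
- auth+thumbnailer+queue: memory 6+6+3=15, value 54+57+54=165
- recommender+thumbnailer+queue: memory 8+6+3=17, value 41+57+54=152
- auth+recommender+queue: memory 6+8+3=17, value 54+41+54=149
Best: 165 rps.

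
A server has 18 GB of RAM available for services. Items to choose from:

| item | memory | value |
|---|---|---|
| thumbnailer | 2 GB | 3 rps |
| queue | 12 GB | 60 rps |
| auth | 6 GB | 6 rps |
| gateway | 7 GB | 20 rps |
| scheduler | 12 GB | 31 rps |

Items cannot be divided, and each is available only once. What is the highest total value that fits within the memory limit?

66 rps

Check high-value combinations within 18 GB:
- queue+auth: memory 12+6=18, value 60+6=66
- thumbnailer+queue: memory 2+12=14, value 3+60=63
- queue: memory 12, value 60
- auth+scheduler: memory 6+12=18, value 6+31=37
- thumbnailer+scheduler: memory 2+12=14, value 3+31=34
Best: 66 rps.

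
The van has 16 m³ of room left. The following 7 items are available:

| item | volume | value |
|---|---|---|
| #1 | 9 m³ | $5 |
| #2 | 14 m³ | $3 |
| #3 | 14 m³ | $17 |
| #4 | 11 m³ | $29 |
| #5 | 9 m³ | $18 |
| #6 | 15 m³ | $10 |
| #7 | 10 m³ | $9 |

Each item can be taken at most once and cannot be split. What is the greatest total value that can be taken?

$29

This is a 0/1 knapsack; check combinations near the capacity.
- #4: volume 11, value 29
- #5: volume 9, value 18
- #3: volume 14, value 17
- #6: volume 15, value 10
- #7: volume 10, value 9
Best: $29.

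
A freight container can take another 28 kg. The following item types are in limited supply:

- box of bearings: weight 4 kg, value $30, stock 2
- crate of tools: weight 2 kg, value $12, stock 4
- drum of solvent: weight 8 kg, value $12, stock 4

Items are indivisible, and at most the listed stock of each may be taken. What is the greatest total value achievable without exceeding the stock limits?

$120

Best selections within weight 28 and stock limits:
- 2×box of bearings + 4×crate of tools + 1×drum of solvent: weight 24, value 120
- 2×box of bearings + 4×crate of tools: weight 16, value 108
- 2×box of bearings + 3×crate of tools + 1×drum of solvent: weight 22, value 108
- 2×box of bearings + 2×crate of tools + 2×drum of solvent: weight 28, value 108
Best: $120.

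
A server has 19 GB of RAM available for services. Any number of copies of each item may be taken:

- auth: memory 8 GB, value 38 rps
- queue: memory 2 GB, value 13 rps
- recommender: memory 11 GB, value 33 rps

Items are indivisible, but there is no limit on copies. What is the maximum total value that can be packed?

Best value-per-unit is queue at 13/2, and filling with it alone uses memory 9×2=18. No mix of the others beats 9×13 = 117.

117 rps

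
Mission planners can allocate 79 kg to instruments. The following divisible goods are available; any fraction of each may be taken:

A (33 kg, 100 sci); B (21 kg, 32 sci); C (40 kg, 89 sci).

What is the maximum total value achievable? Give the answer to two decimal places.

198.14

Take in order of value per unit:
- A (100/33 per unit): all 33 → value 100, running total 100.00
- C (89/40 per unit): all 40 → value 89, running total 189.00
- B (32/21 per unit): 6 of 21 → value 6×32/21 = 9.1429, running total 198.14
Total 198.14.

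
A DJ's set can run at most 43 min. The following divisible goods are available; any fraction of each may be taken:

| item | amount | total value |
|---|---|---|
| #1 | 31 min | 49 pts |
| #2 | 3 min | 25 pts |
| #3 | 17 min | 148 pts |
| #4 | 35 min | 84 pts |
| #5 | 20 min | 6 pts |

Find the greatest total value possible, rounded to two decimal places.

Take in order of value per unit:
- #3 (148/17 per unit): all 17 → value 148, running total 148.00
- #2 (25/3 per unit): all 3 → value 25, running total 173.00
- #4 (84/35 per unit): 23 of 35 → value 23×84/35 = 55.2000, running total 228.20
Total 228.20.

228.20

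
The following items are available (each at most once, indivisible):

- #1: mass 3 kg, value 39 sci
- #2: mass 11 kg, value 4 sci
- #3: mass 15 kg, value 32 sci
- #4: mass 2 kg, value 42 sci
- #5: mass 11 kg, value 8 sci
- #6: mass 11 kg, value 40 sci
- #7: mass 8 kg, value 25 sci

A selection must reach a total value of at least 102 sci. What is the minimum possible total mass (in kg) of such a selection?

Subsets with value ≥ 102, sorted by total mass:
- #1+#4+#7: mass 13, value 106
- #1+#4+#6: mass 16, value 121
Minimum mass: 13 kg.

13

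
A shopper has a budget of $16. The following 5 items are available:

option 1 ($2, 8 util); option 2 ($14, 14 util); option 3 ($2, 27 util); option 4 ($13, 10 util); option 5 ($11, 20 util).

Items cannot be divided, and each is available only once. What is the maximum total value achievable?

Check high-value combinations within $16:
- option 1+option 3+option 5: cost 2+2+11=15, value 8+27+20=55
- option 3+option 5: cost 2+11=13, value 27+20=47
- option 2+option 3: cost 14+2=16, value 14+27=41
- option 3+option 4: cost 2+13=15, value 27+10=37
- option 1+option 3: cost 2+2=4, value 8+27=35
Best: 55 util.

55 util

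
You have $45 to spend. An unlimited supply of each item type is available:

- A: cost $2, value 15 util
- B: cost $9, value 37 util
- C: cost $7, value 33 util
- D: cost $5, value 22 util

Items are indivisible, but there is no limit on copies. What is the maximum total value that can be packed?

Best value-per-unit is A at 15/2, and filling with it alone uses cost 22×2=44. No mix of the others beats 22×15 = 330.

330 util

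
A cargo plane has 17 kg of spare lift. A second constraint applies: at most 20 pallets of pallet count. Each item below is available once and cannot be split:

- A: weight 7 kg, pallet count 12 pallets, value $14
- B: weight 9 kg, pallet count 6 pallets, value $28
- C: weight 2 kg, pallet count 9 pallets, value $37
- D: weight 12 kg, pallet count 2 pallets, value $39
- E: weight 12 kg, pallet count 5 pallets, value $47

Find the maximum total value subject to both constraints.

$84

Feasible sets respecting both limits:
- C+E: weight 14, pallet count 14, value 84
- C+D: weight 14, pallet count 11, value 76
- B+C: weight 11, pallet count 15, value 65
Best: $84.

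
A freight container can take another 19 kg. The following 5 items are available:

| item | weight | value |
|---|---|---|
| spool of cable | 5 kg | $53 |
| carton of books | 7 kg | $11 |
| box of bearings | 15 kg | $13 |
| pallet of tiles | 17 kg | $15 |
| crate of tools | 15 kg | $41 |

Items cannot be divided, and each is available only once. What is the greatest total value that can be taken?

Check high-value combinations within 19 kg:
- spool of cable+carton of books: weight 5+7=12, value 53+11=64
- spool of cable: weight 5, value 53
- crate of tools: weight 15, value 41
Best: $64.

$64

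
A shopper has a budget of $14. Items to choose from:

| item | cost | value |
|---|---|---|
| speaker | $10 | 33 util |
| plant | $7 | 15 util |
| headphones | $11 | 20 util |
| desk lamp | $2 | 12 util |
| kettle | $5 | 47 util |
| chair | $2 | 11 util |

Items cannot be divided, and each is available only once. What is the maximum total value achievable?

This is a 0/1 knapsack; check combinations near the capacity.
- plant+desk lamp+kettle: cost 7+2+5=14, value 15+12+47=74
- plant+kettle+chair: cost 7+5+2=14, value 15+47+11=73
- desk lamp+kettle+chair: cost 2+5+2=9, value 12+47+11=70
- plant+kettle: cost 7+5=12, value 15+47=62
- desk lamp+kettle: cost 2+5=7, value 12+47=59
Best: 74 util.

74 util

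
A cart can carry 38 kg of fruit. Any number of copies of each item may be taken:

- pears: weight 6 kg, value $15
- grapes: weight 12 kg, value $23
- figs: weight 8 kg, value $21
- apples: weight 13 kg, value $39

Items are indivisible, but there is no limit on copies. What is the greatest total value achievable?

Best value-per-unit is apples at 39/13; filling with it alone gives 2×39 = 78.
Optimal mix: 2×pears + 2×apples → weight 38, value 108.

$108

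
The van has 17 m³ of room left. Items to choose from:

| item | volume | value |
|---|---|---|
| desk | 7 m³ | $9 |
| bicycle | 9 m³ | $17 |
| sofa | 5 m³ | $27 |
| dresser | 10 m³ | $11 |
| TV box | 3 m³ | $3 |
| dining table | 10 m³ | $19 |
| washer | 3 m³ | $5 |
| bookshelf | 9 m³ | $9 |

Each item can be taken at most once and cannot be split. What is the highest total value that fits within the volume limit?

$49

Check high-value combinations within 17 m³:
- bicycle+sofa+washer: volume 9+5+3=17, value 17+27+5=49
- bicycle+sofa+TV box: volume 9+5+3=17, value 17+27+3=47
- sofa+dining table: volume 5+10=15, value 27+19=46
- bicycle+sofa: volume 9+5=14, value 17+27=44
Best: $49.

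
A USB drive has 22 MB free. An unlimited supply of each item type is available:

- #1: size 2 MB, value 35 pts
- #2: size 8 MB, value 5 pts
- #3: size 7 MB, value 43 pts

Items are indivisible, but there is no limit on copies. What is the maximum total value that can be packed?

Best value-per-unit is #1 at 35/2, and filling with it alone uses size 11×2=22. No mix of the others beats 11×35 = 385.

385 pts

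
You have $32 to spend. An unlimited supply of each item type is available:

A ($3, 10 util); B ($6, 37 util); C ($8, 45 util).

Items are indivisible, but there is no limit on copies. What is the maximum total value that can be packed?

193 util

Best value-per-unit is B at 37/6; filling with it alone gives 5×37 = 185.
Optimal mix: 4×B + 1×C → cost 32, value 193.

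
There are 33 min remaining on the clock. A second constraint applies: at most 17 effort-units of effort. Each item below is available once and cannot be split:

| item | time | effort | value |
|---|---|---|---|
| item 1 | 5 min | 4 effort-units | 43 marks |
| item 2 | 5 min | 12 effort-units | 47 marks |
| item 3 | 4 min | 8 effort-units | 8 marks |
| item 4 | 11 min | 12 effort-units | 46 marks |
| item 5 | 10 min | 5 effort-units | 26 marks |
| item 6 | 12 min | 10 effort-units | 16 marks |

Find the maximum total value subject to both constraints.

90 marks

Feasible sets respecting both limits:
- item 1+item 2: time 10, effort 16, value 90
- item 1+item 4: time 16, effort 16, value 89
- item 1+item 3+item 5: time 19, effort 17, value 77
- item 2+item 5: time 15, effort 17, value 73
Best: 90 marks.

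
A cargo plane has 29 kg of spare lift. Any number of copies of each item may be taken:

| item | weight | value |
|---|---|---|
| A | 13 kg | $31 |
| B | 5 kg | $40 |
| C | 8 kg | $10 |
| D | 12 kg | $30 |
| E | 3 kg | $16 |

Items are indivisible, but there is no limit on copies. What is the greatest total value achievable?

Best value-per-unit is B at 40/5; filling with it alone gives 5×40 = 200.
Optimal mix: 5×B + 1×E → weight 28, value 216.

$216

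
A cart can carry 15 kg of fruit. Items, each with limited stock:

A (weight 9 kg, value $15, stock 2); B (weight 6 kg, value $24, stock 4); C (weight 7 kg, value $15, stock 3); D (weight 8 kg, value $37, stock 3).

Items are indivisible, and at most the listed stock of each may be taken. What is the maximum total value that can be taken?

$61

Best selections within weight 15 and stock limits:
- 1×B + 1×D: weight 14, value 61
- 1×C + 1×D: weight 15, value 52
- 2×B: weight 12, value 48
Best: $61.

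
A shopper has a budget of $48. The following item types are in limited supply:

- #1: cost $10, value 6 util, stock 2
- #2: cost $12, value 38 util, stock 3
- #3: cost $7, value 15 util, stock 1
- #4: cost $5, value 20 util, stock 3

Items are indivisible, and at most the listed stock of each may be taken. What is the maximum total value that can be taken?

154 util

Best selections within cost 48 and stock limits:
- 3×#2 + 2×#4: cost 46, value 154
- 2×#2 + 1×#3 + 3×#4: cost 46, value 151
- 3×#2 + 1×#3 + 1×#4: cost 48, value 149
Best: 154 util.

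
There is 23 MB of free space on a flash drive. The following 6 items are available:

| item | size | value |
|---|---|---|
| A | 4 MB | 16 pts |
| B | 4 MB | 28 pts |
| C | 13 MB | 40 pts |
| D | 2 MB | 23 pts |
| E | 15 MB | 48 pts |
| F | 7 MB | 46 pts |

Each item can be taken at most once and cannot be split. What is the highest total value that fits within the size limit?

113 pts

Check high-value combinations within 23 MB:
- A+B+D+F: size 4+4+2+7=17, value 16+28+23+46=113
- C+D+F: size 13+2+7=22, value 40+23+46=109
- A+B+C+D: size 4+4+13+2=23, value 16+28+40+23=107
Best: 113 pts.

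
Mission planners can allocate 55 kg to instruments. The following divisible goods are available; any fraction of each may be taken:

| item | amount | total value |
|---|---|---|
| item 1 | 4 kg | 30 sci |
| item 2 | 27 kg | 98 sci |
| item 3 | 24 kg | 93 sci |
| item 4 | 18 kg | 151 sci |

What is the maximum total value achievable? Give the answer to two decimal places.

306.67

Take in order of value per unit:
- item 4 (151/18 per unit): all 18 → value 151, running total 151.00
- item 1 (30/4 per unit): all 4 → value 30, running total 181.00
- item 3 (93/24 per unit): all 24 → value 93, running total 274.00
- item 2 (98/27 per unit): 9 of 27 → value 9×98/27 = 32.6667, running total 306.67
Total 306.67.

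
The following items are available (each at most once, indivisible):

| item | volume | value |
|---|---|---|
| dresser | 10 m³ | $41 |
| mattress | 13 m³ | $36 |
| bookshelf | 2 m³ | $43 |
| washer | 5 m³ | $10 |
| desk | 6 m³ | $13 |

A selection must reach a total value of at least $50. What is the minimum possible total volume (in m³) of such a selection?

7

Subsets with value ≥ 50, sorted by total volume:
- bookshelf+washer: volume 7, value 53
- bookshelf+desk: volume 8, value 56
- dresser+bookshelf: volume 12, value 84
Minimum volume: 7 m³.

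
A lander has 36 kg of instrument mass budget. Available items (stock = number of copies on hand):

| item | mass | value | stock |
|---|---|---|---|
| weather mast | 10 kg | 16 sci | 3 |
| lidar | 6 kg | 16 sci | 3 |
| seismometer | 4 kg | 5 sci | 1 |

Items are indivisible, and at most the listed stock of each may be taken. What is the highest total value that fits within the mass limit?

69 sci

Best selections within mass 36 and stock limits:
- 1×weather mast + 3×lidar + 1×seismometer: mass 32, value 69
- 2×weather mast + 2×lidar + 1×seismometer: mass 36, value 69
- 1×weather mast + 3×lidar: mass 28, value 64
- 2×weather mast + 2×lidar: mass 32, value 64
Best: 69 sci.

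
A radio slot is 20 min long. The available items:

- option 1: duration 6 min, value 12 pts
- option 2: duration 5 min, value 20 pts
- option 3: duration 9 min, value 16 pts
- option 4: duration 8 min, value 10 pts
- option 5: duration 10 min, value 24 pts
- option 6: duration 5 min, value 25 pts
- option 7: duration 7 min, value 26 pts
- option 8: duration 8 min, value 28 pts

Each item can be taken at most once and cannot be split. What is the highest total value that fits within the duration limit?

Check high-value combinations within 20 min:
- option 6+option 7+option 8: duration 5+7+8=20, value 25+26+28=79
- option 2+option 7+option 8: duration 5+7+8=20, value 20+26+28=74
- option 2+option 6+option 8: duration 5+5+8=18, value 20+25+28=73
- option 2+option 6+option 7: duration 5+5+7=17, value 20+25+26=71
- option 2+option 5+option 6: duration 5+10+5=20, value 20+24+25=69
Best: 79 pts.

79 pts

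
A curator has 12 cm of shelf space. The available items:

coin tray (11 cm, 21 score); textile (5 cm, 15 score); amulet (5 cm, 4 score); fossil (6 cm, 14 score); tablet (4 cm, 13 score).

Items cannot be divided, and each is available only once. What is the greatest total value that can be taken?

Check high-value combinations within 12 cm:
- textile+fossil: length 5+6=11, value 15+14=29
- textile+tablet: length 5+4=9, value 15+13=28
- fossil+tablet: length 6+4=10, value 14+13=27
- coin tray: length 11, value 21
- textile+amulet: length 5+5=10, value 15+4=19
Best: 29 score.

29 score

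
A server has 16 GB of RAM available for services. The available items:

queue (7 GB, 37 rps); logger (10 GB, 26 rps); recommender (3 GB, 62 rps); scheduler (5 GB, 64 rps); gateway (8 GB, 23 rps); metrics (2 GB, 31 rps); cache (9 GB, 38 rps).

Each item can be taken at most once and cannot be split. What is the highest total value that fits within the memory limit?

163 rps

Check high-value combinations within 16 GB:
- queue+recommender+scheduler: memory 7+3+5=15, value 37+62+64=163
- recommender+scheduler+metrics: memory 3+5+2=10, value 62+64+31=157
- recommender+scheduler+gateway: memory 3+5+8=16, value 62+64+23=149
Best: 163 rps.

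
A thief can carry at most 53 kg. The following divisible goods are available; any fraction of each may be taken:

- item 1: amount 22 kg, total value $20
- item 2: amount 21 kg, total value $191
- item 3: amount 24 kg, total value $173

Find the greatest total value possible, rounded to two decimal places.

371.27

Take in order of value per unit:
- item 2 (191/21 per unit): all 21 → value 191, running total 191.00
- item 3 (173/24 per unit): all 24 → value 173, running total 364.00
- item 1 (20/22 per unit): 8 of 22 → value 8×20/22 = 7.2727, running total 371.27
Total 371.27.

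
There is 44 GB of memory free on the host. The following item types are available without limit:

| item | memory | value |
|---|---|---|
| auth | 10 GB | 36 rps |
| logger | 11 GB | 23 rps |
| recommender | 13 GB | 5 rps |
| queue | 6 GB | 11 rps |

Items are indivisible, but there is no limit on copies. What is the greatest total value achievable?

Best value-per-unit is auth at 36/10, and filling with it alone uses memory 4×10=40. No mix of the others beats 4×36 = 144.

144 rps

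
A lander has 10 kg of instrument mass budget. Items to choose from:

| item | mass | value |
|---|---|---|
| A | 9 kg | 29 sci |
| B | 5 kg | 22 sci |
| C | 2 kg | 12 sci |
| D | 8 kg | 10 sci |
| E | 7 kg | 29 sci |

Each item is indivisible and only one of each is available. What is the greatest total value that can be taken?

This is a 0/1 knapsack; check combinations near the capacity.
- C+E: mass 2+7=9, value 12+29=41
- B+C: mass 5+2=7, value 22+12=34
- E: mass 7, value 29
Best: 41 sci.

41 sci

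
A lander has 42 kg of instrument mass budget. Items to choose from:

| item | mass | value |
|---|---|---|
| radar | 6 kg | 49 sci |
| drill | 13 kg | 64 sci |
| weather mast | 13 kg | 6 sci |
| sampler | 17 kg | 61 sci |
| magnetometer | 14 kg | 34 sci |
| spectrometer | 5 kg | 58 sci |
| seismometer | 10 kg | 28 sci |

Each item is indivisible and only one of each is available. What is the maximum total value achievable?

232 sci

Check high-value combinations within 42 kg:
- radar+drill+sampler+spectrometer: mass 6+13+17+5=41, value 49+64+61+58=232
- radar+drill+magnetometer+spectrometer: mass 6+13+14+5=38, value 49+64+34+58=205
- radar+sampler+magnetometer+spectrometer: mass 6+17+14+5=42, value 49+61+34+58=202
- radar+drill+spectrometer+seismometer: mass 6+13+5+10=34, value 49+64+58+28=199
Best: 232 sci.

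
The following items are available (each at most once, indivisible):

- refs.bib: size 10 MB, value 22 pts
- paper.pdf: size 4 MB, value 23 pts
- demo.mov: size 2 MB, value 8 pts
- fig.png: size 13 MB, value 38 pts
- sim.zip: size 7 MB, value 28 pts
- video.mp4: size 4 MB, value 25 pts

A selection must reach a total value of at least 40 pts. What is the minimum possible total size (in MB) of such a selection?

Subsets with value ≥ 40, sorted by total size:
- paper.pdf+video.mp4: size 8, value 48
- paper.pdf+demo.mov+video.mp4: size 10, value 56
- sim.zip+video.mp4: size 11, value 53
Minimum size: 8 MB.

8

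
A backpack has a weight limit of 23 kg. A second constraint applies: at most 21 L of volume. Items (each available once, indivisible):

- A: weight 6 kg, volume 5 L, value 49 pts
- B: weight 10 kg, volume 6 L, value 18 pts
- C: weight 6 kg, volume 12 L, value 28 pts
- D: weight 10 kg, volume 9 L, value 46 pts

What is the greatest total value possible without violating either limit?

95 pts

Feasible sets respecting both limits:
- A+D: weight 16, volume 14, value 95
- A+C: weight 12, volume 17, value 77
- C+D: weight 16, volume 21, value 74
- A+B: weight 16, volume 11, value 67
Best: 95 pts.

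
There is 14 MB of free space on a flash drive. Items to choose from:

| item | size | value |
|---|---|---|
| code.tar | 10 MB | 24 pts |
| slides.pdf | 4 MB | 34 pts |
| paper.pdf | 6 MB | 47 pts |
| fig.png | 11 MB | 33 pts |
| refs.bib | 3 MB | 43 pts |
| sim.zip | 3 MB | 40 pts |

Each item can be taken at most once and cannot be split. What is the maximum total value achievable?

130 pts

Check high-value combinations within 14 MB:
- paper.pdf+refs.bib+sim.zip: size 6+3+3=12, value 47+43+40=130
- slides.pdf+paper.pdf+refs.bib: size 4+6+3=13, value 34+47+43=124
- slides.pdf+paper.pdf+sim.zip: size 4+6+3=13, value 34+47+40=121
Best: 130 pts.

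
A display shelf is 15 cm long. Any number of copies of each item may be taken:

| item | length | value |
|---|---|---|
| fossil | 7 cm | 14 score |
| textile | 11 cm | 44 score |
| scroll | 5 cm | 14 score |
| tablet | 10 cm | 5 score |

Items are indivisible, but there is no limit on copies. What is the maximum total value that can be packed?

44 score

Best value-per-unit is textile at 44/11, and filling with it alone uses length 1×11=11. No mix of the others beats 1×44 = 44.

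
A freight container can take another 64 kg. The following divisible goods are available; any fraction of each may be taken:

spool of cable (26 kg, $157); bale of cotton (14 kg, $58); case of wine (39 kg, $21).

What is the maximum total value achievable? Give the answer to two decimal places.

227.92

Take in order of value per unit:
- spool of cable (157/26 per unit): all 26 → value 157, running total 157.00
- bale of cotton (58/14 per unit): all 14 → value 58, running total 215.00
- case of wine (21/39 per unit): 24 of 39 → value 24×21/39 = 12.9231, running total 227.92
Total 227.92.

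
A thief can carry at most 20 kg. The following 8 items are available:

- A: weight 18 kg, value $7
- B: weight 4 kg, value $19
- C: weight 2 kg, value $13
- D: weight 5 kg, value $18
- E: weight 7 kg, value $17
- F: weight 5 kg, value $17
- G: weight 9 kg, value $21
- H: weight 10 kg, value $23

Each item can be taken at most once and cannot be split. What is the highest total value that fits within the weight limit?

Check high-value combinations within 20 kg:
- B+C+D+G: weight 4+2+5+9=20, value 19+13+18+21=71
- B+C+F+G: weight 4+2+5+9=20, value 19+13+17+21=70
- B+C+D+F: weight 4+2+5+5=16, value 19+13+18+17=67
- B+C+D+E: weight 4+2+5+7=18, value 19+13+18+17=67
Best: $71.

$71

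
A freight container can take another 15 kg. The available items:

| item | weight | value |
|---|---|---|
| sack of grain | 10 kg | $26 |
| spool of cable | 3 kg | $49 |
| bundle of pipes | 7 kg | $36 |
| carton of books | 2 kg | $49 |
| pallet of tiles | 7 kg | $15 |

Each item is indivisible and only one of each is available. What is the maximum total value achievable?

Check high-value combinations within 15 kg:
- spool of cable+bundle of pipes+carton of books: weight 3+7+2=12, value 49+36+49=134
- sack of grain+spool of cable+carton of books: weight 10+3+2=15, value 26+49+49=124
- spool of cable+carton of books+pallet of tiles: weight 3+2+7=12, value 49+49+15=113
- spool of cable+carton of books: weight 3+2=5, value 49+49=98
- bundle of pipes+carton of books: weight 7+2=9, value 36+49=85
Best: $134.

$134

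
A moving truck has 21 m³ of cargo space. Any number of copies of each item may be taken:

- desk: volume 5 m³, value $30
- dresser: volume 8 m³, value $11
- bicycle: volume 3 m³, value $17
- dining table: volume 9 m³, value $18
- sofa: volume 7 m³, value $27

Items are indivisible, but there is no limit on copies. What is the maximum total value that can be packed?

$124

Best value-per-unit is desk at 30/5; filling with it alone gives 4×30 = 120.
Optimal mix: 3×desk + 2×bicycle → volume 21, value 124.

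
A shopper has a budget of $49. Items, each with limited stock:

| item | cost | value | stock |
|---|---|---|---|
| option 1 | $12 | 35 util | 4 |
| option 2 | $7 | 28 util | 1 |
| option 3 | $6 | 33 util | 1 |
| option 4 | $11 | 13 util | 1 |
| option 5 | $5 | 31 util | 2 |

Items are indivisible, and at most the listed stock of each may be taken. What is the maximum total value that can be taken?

193 util

Top feasible selections:
- 2×option 1 + 1×option 2 + 1×option 3 + 2×option 5: cost 47, value 193
- 1×option 1 + 1×option 2 + 1×option 3 + 1×option 4 + 2×option 5: cost 46, value 171
- 3×option 1 + 1×option 3 + 1×option 5: cost 47, value 169
- 3×option 1 + 2×option 5: cost 46, value 167
Best: 193 util.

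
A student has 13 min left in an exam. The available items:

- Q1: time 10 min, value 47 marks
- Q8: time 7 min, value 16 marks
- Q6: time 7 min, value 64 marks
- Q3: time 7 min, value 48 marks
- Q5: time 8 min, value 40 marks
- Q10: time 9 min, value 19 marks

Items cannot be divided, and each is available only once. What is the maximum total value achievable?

64 marks

Check high-value combinations within 13 min:
- Q6: time 7, value 64
- Q3: time 7, value 48
- Q1: time 10, value 47
Best: 64 marks.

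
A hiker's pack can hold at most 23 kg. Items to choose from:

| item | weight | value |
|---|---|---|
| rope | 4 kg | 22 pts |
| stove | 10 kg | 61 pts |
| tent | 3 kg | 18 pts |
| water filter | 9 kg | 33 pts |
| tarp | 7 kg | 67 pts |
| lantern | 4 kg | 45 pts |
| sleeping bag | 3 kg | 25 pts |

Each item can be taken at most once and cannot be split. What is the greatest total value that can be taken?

Check high-value combinations within 23 kg:
- rope+tent+tarp+lantern+sleeping bag: weight 4+3+7+4+3=21, value 22+18+67+45+25=177
- stove+tarp+lantern: weight 10+7+4=21, value 61+67+45=173
- stove+tent+tarp+sleeping bag: weight 10+3+7+3=23, value 61+18+67+25=171
- water filter+tarp+lantern+sleeping bag: weight 9+7+4+3=23, value 33+67+45+25=170
Best: 177 pts.

177 pts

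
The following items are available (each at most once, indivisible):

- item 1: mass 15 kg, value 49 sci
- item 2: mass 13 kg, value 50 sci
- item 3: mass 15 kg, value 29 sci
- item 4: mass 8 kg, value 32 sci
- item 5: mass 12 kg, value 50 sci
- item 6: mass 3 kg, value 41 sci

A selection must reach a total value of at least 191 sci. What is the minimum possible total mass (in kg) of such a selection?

Subsets with value ≥ 191, sorted by total mass:
- item 1+item 2+item 4+item 5+item 6: mass 51, value 222
- item 2+item 3+item 4+item 5+item 6: mass 51, value 202
- item 1+item 3+item 4+item 5+item 6: mass 53, value 201
Minimum mass: 51 kg.

51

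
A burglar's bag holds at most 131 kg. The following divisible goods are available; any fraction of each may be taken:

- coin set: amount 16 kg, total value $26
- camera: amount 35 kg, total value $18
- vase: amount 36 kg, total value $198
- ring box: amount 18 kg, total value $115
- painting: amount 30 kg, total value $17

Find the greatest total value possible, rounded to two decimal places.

371.94

Take in order of value per unit:
- ring box (115/18 per unit): all 18 → value 115, running total 115.00
- vase (198/36 per unit): all 36 → value 198, running total 313.00
- coin set (26/16 per unit): all 16 → value 26, running total 339.00
- painting (17/30 per unit): all 30 → value 17, running total 356.00
- camera (18/35 per unit): 31 of 35 → value 31×18/35 = 15.9429, running total 371.94
Total 371.94.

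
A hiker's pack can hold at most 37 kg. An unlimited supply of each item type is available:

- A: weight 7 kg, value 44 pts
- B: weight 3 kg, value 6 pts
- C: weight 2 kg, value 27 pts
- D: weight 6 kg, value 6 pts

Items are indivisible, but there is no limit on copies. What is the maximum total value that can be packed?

486 pts

Best value-per-unit is C at 27/2, and filling with it alone uses weight 18×2=36. No mix of the others beats 18×27 = 486.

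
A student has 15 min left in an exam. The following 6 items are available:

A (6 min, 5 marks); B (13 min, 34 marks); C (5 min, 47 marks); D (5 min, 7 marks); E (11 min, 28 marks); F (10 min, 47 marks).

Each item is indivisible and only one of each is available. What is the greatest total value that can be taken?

Check high-value combinations within 15 min:
- C+F: time 5+10=15, value 47+47=94
- C+D: time 5+5=10, value 47+7=54
- D+F: time 5+10=15, value 7+47=54
- A+C: time 6+5=11, value 5+47=52
- C: time 5, value 47
Best: 94 marks.

94 marks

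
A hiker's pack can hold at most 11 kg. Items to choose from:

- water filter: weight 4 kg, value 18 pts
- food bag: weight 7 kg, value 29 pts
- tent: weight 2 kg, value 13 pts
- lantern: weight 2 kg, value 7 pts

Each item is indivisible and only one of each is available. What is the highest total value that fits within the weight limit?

Check high-value combinations within 11 kg:
- food bag+tent+lantern: weight 7+2+2=11, value 29+13+7=49
- water filter+food bag: weight 4+7=11, value 18+29=47
- food bag+tent: weight 7+2=9, value 29+13=42
- water filter+tent+lantern: weight 4+2+2=8, value 18+13+7=38
Best: 49 pts.

49 pts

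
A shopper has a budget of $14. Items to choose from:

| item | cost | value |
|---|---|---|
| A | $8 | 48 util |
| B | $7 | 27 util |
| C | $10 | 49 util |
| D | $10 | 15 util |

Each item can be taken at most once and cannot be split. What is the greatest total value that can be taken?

49 util

This is a 0/1 knapsack; check combinations near the capacity.
- C: cost 10, value 49
- A: cost 8, value 48
- B: cost 7, value 27
Best: 49 util.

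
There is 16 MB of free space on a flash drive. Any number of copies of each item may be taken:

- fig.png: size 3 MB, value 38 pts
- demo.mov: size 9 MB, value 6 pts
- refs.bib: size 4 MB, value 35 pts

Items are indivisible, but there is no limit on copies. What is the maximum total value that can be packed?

Best value-per-unit is fig.png at 38/3, and filling with it alone uses size 5×3=15. No mix of the others beats 5×38 = 190.

190 pts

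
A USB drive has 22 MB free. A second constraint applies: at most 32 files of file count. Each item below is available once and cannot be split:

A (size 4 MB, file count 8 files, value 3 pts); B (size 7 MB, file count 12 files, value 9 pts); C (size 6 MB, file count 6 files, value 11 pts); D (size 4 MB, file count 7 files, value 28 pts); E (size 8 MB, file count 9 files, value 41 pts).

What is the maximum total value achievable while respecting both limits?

Feasible sets respecting both limits:
- A+C+D+E: size 22, file count 30, value 83
- C+D+E: size 18, file count 22, value 80
- B+D+E: size 19, file count 28, value 78
Best: 83 pts.

83 pts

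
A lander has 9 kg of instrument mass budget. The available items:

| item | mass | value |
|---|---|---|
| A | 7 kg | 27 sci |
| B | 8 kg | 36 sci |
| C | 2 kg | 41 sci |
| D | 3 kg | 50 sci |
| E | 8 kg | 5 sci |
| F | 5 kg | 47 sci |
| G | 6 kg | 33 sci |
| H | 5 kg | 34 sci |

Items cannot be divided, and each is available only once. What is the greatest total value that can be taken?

Check high-value combinations within 9 kg:
- D+F: mass 3+5=8, value 50+47=97
- C+D: mass 2+3=5, value 41+50=91
- C+F: mass 2+5=7, value 41+47=88
- D+H: mass 3+5=8, value 50+34=84
Best: 97 sci.

97 sci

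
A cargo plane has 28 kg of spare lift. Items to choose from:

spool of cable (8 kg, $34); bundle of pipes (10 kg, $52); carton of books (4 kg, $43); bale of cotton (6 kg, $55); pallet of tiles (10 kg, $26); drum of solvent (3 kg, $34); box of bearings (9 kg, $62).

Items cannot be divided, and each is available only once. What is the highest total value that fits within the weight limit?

Check high-value combinations within 28 kg:
- bundle of pipes+bale of cotton+drum of solvent+box of bearings: weight 10+6+3+9=28, value 52+55+34+62=203
- carton of books+bale of cotton+drum of solvent+box of bearings: weight 4+6+3+9=22, value 43+55+34+62=194
- spool of cable+carton of books+bale of cotton+box of bearings: weight 8+4+6+9=27, value 34+43+55+62=194
Best: $203.

$203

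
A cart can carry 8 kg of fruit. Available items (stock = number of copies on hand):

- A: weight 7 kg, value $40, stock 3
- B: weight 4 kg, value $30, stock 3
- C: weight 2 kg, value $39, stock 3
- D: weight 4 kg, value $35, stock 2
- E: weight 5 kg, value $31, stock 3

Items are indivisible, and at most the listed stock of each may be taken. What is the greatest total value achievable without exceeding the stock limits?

Best selections within weight 8 and stock limits:
- 3×C: weight 6, value 117
- 2×C + 1×D: weight 8, value 113
Best: $117.

$117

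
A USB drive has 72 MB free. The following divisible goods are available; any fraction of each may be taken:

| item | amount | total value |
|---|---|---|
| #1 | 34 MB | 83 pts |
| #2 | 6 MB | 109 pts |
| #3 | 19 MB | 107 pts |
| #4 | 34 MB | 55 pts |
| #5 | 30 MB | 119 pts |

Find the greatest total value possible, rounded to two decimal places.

376.50

Take in order of value per unit:
- #2 (109/6 per unit): all 6 → value 109, running total 109.00
- #3 (107/19 per unit): all 19 → value 107, running total 216.00
- #5 (119/30 per unit): all 30 → value 119, running total 335.00
- #1 (83/34 per unit): 17 of 34 → value 17×83/34 = 41.5000, running total 376.50
Total 376.50.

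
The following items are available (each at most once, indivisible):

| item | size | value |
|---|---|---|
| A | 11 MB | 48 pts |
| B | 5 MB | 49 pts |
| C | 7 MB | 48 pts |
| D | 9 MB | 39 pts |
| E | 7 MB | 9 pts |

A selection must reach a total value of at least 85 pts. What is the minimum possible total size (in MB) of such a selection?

Subsets with value ≥ 85, sorted by total size:
- B+C: size 12, value 97
- B+D: size 14, value 88
- A+B: size 16, value 97
Minimum size: 12 MB.

12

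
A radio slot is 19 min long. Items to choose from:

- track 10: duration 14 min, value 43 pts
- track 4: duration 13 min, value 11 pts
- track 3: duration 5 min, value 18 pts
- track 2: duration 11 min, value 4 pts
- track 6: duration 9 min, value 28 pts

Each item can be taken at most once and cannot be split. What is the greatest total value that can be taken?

61 pts

Check high-value combinations within 19 min:
- track 10+track 3: duration 14+5=19, value 43+18=61
- track 3+track 6: duration 5+9=14, value 18+28=46
- track 10: duration 14, value 43
Best: 61 pts.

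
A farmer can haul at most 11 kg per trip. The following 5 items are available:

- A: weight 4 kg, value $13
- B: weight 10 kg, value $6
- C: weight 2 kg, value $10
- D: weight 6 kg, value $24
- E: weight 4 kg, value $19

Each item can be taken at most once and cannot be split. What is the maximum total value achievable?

$43

Check high-value combinations within 11 kg:
- D+E: weight 6+4=10, value 24+19=43
- A+C+E: weight 4+2+4=10, value 13+10+19=42
- A+D: weight 4+6=10, value 13+24=37
- C+D: weight 2+6=8, value 10+24=34
- A+E: weight 4+4=8, value 13+19=32
Best: $43.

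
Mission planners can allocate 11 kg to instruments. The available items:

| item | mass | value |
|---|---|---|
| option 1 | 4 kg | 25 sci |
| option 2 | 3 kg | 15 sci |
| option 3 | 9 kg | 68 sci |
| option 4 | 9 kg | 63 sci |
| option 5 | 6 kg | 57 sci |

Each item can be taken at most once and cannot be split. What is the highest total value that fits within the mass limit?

Check high-value combinations within 11 kg:
- option 1+option 5: mass 4+6=10, value 25+57=82
- option 2+option 5: mass 3+6=9, value 15+57=72
- option 3: mass 9, value 68
- option 4: mass 9, value 63
Best: 82 sci.

82 sci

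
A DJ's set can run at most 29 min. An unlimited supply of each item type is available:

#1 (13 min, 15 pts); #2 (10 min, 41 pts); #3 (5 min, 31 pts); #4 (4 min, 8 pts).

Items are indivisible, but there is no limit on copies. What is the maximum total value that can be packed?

163 pts

Best value-per-unit is #3 at 31/5; filling with it alone gives 5×31 = 155.
Optimal mix: 5×#3 + 1×#4 → duration 29, value 163.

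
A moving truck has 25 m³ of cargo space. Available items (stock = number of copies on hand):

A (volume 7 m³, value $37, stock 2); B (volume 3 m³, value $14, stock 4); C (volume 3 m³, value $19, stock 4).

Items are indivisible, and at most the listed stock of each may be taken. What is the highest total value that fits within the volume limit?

$141

Best selections within volume 25 and stock limits:
- 1×A + 2×B + 4×C: volume 25, value 141
- 1×A + 3×B + 3×C: volume 25, value 136
- 4×B + 4×C: volume 24, value 132
Best: $141.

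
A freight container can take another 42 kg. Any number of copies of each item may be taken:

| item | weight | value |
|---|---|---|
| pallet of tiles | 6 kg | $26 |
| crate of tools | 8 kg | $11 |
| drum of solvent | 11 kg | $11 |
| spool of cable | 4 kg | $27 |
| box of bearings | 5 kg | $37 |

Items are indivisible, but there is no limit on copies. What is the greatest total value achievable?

$303

Best value-per-unit is box of bearings at 37/5; filling with it alone gives 8×37 = 296.
Optimal mix: 3×spool of cable + 6×box of bearings → weight 42, value 303.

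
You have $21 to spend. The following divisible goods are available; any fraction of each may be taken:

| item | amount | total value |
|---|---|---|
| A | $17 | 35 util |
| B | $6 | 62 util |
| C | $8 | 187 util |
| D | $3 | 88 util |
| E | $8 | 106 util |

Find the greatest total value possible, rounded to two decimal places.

Take in order of value per unit:
- D (88/3 per unit): all 3 → value 88, running total 88.00
- C (187/8 per unit): all 8 → value 187, running total 275.00
- E (106/8 per unit): all 8 → value 106, running total 381.00
- B (62/6 per unit): 2 of 6 → value 2×62/6 = 20.6667, running total 401.67
Total 401.67.

401.67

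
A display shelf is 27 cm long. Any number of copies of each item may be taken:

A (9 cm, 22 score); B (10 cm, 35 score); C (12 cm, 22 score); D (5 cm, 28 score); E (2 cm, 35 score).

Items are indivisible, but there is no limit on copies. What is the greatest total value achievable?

Best value-per-unit is E at 35/2, and filling with it alone uses length 13×2=26. No mix of the others beats 13×35 = 455.

455 score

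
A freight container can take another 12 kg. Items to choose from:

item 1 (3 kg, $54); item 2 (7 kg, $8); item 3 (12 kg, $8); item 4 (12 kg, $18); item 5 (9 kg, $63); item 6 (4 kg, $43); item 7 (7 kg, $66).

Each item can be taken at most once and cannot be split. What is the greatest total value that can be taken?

Check high-value combinations within 12 kg:
- item 1+item 7: weight 3+7=10, value 54+66=120
- item 1+item 5: weight 3+9=12, value 54+63=117
- item 6+item 7: weight 4+7=11, value 43+66=109
Best: $120.

$120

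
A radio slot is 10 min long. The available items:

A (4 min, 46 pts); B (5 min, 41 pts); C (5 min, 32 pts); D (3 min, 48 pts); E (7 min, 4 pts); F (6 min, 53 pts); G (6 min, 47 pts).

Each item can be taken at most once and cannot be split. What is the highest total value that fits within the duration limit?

101 pts

Check high-value combinations within 10 min:
- D+F: duration 3+6=9, value 48+53=101
- A+F: duration 4+6=10, value 46+53=99
- D+G: duration 3+6=9, value 48+47=95
- A+D: duration 4+3=7, value 46+48=94
- A+G: duration 4+6=10, value 46+47=93
Best: 101 pts.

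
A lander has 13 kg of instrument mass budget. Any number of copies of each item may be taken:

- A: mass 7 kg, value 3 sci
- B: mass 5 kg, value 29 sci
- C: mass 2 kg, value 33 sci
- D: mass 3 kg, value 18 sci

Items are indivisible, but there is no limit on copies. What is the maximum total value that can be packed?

198 sci

Best value-per-unit is C at 33/2, and filling with it alone uses mass 6×2=12. No mix of the others beats 6×33 = 198.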